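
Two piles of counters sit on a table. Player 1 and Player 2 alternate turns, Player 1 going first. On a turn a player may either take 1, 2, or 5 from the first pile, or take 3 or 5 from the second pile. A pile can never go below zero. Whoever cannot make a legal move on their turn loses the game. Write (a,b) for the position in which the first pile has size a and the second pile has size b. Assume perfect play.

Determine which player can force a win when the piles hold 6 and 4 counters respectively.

Player 1 wins.

Build the W/L table. Terminal = L. A non-terminal position is W if it has a move to some L; otherwise it is L.
No move ever increases a pile, so every position that can arise here has a ≤ 6 and b ≤ 4; it is enough to label the cells with 0 ≤ a ≤ 6 and 0 ≤ b ≤ 4.
Every move lowers a or b (never raises either), so fill the grid row by row in increasing a, and left to right within a row: each cell's successors are then already labelled.
      b=0  b=1  b=2  b=3  b=4
a=0:    L    L    L    W    W
a=1:    W    W    W    L    L
a=2:    W    W    W    W    W
a=3:    L    L    L    W    W
a=4:    W    W    W    L    L
a=5:    W    W    W    W    W
a=6:    L    L    L    W    W
Cells with no legal move (terminal, hence L): (0,0), (0,1), (0,2).
The remaining L cells, each justified by listing all of its moves:
(1,3): →(0,3)(W), (1,0)(W) — all W, so L
(1,4): →(0,4)(W), (1,1)(W) — all W, so L
(3,0): →(2,0)(W), (1,0)(W) — all W, so L
(3,1): →(2,1)(W), (1,1)(W) — all W, so L
(3,2): →(2,2)(W), (1,2)(W) — all W, so L
(4,3): →(3,3)(W), (2,3)(W), (4,0)(W) — all W, so L
(4,4): →(3,4)(W), (2,4)(W), (4,1)(W) — all W, so L
(6,0): →(5,0)(W), (4,0)(W), (1,0)(W) — all W, so L
(6,1): →(5,1)(W), (4,1)(W), (1,1)(W) — all W, so L
(6,2): →(5,2)(W), (4,2)(W), (1,2)(W) — all W, so L
Every other cell has at least one move into one of the L cells above, so it is W.
The starting position (6,4) is W: Player 1 should move to (4,4), handing over an L position.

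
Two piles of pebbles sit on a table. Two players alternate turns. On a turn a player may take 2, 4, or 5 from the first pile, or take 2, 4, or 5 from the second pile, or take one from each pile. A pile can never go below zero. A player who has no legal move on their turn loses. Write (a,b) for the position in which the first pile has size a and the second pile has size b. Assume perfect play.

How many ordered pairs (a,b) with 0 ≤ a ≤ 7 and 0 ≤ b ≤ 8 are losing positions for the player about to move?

Use the standard recursion: the mover loses at a terminal position; elsewhere, the mover wins exactly when some move hands the opponent an L position.
Every move lowers a or b (never raises either), so fill the grid row by row in increasing a, and left to right within a row: each cell's successors are then already labelled.
      b=0  b=1  b=2  b=3  b=4  b=5  b=6  b=7  b=8
a=0:    L    L    W    W    W    W    W    L    L
a=1:    L    W    W    L    W    W    L    W    W
a=2:    W    W    L    L    W    W    W    W    W
a=3:    W    L    L    W    W    W    W    W    L
a=4:    W    W    W    W    L    L    W    W    W
a=5:    W    W    W    W    L    W    W    W    W
a=6:    W    L    W    W    W    W    W    L    L
a=7:    L    W    W    W    W    W    L    L    W
Cells with no legal move (terminal, hence L): (0,0), (0,1), (1,0).
The remaining L cells, each justified by listing all of its moves:
(0,7): only reaches (0,5)(W), (0,3)(W), (0,2)(W), all W → L
(0,8): only reaches (0,6)(W), (0,4)(W), (0,3)(W), all W → L
(1,3): only reaches (1,1)(W), (0,2)(W), all W → L
(1,6): only reaches (1,4)(W), (1,2)(W), (1,1)(W), (0,5)(W), all W → L
(2,2): only reaches (0,2)(W), (2,0)(W), (1,1)(W), all W → L
(2,3): only reaches (0,3)(W), (2,1)(W), (1,2)(W), all W → L
(3,1): only reaches (1,1)(W), (2,0)(W), all W → L
(3,2): only reaches (1,2)(W), (3,0)(W), (2,1)(W), all W → L
(3,8): only reaches (1,8)(W), (3,6)(W), (3,4)(W), (3,3)(W), (2,7)(W), all W → L
(4,4): only reaches (2,4)(W), (0,4)(W), (4,2)(W), (4,0)(W), (3,3)(W), all W → L
(4,5): only reaches (2,5)(W), (0,5)(W), (4,3)(W), (4,1)(W), (4,0)(W), (3,4)(W), all W → L
(5,4): only reaches (3,4)(W), (1,4)(W), (0,4)(W), (5,2)(W), (5,0)(W), (4,3)(W), all W → L
(6,1): only reaches (4,1)(W), (2,1)(W), (1,1)(W), (5,0)(W), all W → L
(6,7): only reaches (4,7)(W), (2,7)(W), (1,7)(W), (6,5)(W), (6,3)(W), (6,2)(W), (5,6)(W), all W → L
(6,8): only reaches (4,8)(W), (2,8)(W), (1,8)(W), (6,6)(W), (6,4)(W), (6,3)(W), (5,7)(W), all W → L
(7,0): only reaches (5,0)(W), (3,0)(W), (2,0)(W), all W → L
(7,6): only reaches (5,6)(W), (3,6)(W), (2,6)(W), (7,4)(W), (7,2)(W), (7,1)(W), (6,5)(W), all W → L
(7,7): only reaches (5,7)(W), (3,7)(W), (2,7)(W), (7,5)(W), (7,3)(W), (7,2)(W), (6,6)(W), all W → L
Every other cell has at least one move into one of the L cells above, so it is W.
L cells per row: a=0: 4, a=1: 3, a=2: 2, a=3: 3, a=4: 2, a=5: 1, a=6: 3, a=7: 3; total 21.

21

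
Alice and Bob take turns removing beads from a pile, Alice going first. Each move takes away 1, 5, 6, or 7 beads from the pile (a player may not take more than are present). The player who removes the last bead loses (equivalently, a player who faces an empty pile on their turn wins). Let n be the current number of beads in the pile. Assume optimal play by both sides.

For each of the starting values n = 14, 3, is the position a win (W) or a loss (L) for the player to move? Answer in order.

14: W, 3: L

Use the standard recursion: the mover wins at a terminal position; elsewhere, the mover wins exactly when some move hands the opponent an L position.
n=0: no move; the opponent has just taken the last bead and therefore loses → W
n=1: →0(W) only, which is W, so L
n=2: →1(L), so W
n=3: →2(W) only, which is W, so L
n=4: →3(L), so W
n=5: →4(W), 0(W) — all W, so L
n=6: →5(L), so W
n=7: →1(L), so W
n=8: →3(L), so W
n=9: →3(L), so W
n=10: →5(L), so W
n=11: →5(L), so W
n=12: →5(L), so W
n=13: →12(W), 8(W), 7(W), 6(W) — all W, so L
n=14: →13(L), so W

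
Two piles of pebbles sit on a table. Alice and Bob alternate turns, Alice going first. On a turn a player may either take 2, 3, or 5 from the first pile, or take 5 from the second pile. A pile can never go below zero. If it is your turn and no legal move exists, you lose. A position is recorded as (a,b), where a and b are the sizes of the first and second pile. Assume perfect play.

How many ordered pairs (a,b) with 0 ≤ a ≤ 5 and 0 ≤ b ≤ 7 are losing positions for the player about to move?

16

Positions with no move are L. A position that does have a move is losing for the player to move precisely when every available move leads to a winning position for the opponent. Fill in the labels:
Every move lowers a or b (never raises either), so fill the grid row by row in increasing a, and left to right within a row: each cell's successors are then already labelled.
      b=0  b=1  b=2  b=3  b=4  b=5  b=6  b=7
a=0:    L    L    L    L    L    W    W    W
a=1:    L    L    L    L    L    W    W    W
a=2:    W    W    W    W    W    L    L    L
a=3:    W    W    W    W    W    L    L    L
a=4:    W    W    W    W    W    W    W    W
a=5:    W    W    W    W    W    W    W    W
Cells with no legal move (terminal, hence L): (0,0), (0,1), (0,2), (0,3), (0,4), (1,0), (1,1), (1,2), (1,3), (1,4).
The remaining L cells, each justified by listing all of its moves:
(2,5): only reaches (0,5)(W), (2,0)(W), all W → L
(2,6): only reaches (0,6)(W), (2,1)(W), all W → L
(2,7): only reaches (0,7)(W), (2,2)(W), all W → L
(3,5): only reaches (1,5)(W), (0,5)(W), (3,0)(W), all W → L
(3,6): only reaches (1,6)(W), (0,6)(W), (3,1)(W), all W → L
(3,7): only reaches (1,7)(W), (0,7)(W), (3,2)(W), all W → L
Every other cell has at least one move into one of the L cells above, so it is W.
L cells per row: a=0: 5, a=1: 5, a=2: 3, a=3: 3, a=4: 0, a=5: 0; total 16.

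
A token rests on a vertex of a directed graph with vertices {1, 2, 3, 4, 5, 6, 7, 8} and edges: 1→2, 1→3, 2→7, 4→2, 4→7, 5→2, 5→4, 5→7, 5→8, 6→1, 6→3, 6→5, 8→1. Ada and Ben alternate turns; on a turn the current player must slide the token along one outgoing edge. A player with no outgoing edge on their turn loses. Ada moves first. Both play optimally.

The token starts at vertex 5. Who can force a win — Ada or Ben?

Classify positions by backward induction: terminal positions (no move available) are L. From any other position, the mover wins iff some move reaches an L.
Every edge goes from a vertex to one that appears earlier in the order 3, 7, 2, 1, 4, 8, 5, 6, so processing vertices in that order labels each vertex after all of its successors.
3: no outgoing edge → L
7: no outgoing edge → L
2: →7(L), so W
1: →3(L), so W
4: →7(L), so W
8: →1(W) only, which is W, so L
5: →8(L), so W
6: →3(L), so W
The starting position 5 is W: Ada should move to 8, handing over an L position.

Ada wins.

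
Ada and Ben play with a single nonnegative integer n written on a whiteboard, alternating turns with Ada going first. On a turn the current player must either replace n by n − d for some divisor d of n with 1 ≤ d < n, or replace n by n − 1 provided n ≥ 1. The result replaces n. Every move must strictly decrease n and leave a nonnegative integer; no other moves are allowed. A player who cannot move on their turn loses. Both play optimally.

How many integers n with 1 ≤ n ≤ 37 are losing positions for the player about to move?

Build the W/L table. Terminal = L. A non-terminal position is W if it has a move to some L; otherwise it is L.
n=0: no move → L
n=1: reaches L-position 0 → W
n=2: only reaches 1(W), which is W → L
n=3: reaches L-position 2 → W
n=4: reaches L-position 2 → W
n=5: only reaches 4(W), which is W → L
n=6: reaches L-position 5 → W
n=7: only reaches 6(W), which is W → L
n=8: reaches L-position 7 → W
n=9: only reaches 6(W), 8(W), all W → L
n=10: reaches L-position 5 → W
n=11: only reaches 10(W), which is W → L
n=12: reaches L-position 9 → W
n=13: only reaches 12(W), which is W → L
n=14: reaches L-position 7 → W
n=15: only reaches 10(W), 12(W), 14(W), all W → L
n=16: reaches L-position 15 → W
n=17: only reaches 16(W), which is W → L
n=18: reaches L-position 9 → W
n=19: only reaches 18(W), which is W → L
n=20: reaches L-position 15 → W
n=21: only reaches 14(W), 18(W), 20(W), all W → L
n=22: reaches L-position 11 → W
n=23: only reaches 22(W), which is W → L
n=24: reaches L-position 21 → W
n=25: only reaches 20(W), 24(W), all W → L
n=26: reaches L-position 13 → W
n=27: only reaches 18(W), 24(W), 26(W), all W → L
n=28: reaches L-position 21 → W
n=29: only reaches 28(W), which is W → L
n=30: reaches L-position 15 → W
n=31: only reaches 30(W), which is W → L
n=32: reaches L-position 31 → W
n=33: only reaches 22(W), 30(W), 32(W), all W → L
n=34: reaches L-position 17 → W
n=35: only reaches 28(W), 30(W), 34(W), all W → L
n=36: reaches L-position 27 → W
n=37: only reaches 36(W), which is W → L
L entries with 1 ≤ n ≤ 37 (n=0 is outside the asked range and is not counted): n = 2, 5, 7, 9, 11, 13, 15, 17, 19, 21, 23, 25, 27, 29, 31, 33, 35, 37; that makes 18.

18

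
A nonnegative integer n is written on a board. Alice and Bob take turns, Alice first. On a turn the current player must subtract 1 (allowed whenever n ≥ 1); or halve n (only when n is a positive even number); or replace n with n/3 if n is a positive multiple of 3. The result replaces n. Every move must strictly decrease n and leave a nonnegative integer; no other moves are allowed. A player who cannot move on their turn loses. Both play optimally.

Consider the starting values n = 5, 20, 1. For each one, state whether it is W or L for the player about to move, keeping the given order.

Work bottom-up. With no move the player to move loses. Otherwise the position is W if at least one move leads to an L position for the opponent, and L if every move leads to a W.
n=0: no move → L
n=1: →0(L), so W
n=2: →1(W) only, which is W, so L
n=3: →2(L), so W
n=4: →2(L), so W
n=5: →4(W) only, which is W, so L
n=6: →2(L), so W
n=7: →6(W) only, which is W, so L
n=8: →7(L), so W
n=9: →3(W), 8(W) — all W, so L
n=10: →5(L), so W
n=11: →10(W) only, which is W, so L
n=12: →11(L), so W
n=13: →12(W) only, which is W, so L
n=14: →7(L), so W
n=15: →5(L), so W
n=16: →8(W), 15(W) — all W, so L
n=17: →16(L), so W
n=18: →9(L), so W
n=19: →18(W) only, which is W, so L
n=20: →19(L), so W

5: L, 20: W, 1: W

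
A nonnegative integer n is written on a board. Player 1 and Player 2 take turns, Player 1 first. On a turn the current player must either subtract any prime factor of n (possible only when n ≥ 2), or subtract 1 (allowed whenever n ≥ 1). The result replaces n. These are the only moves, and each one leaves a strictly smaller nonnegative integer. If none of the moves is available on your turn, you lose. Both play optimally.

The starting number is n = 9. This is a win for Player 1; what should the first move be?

Classify positions by backward induction: terminal positions (no move available) are L. From any other position, the mover wins iff some move reaches an L.
n=0: no move → L
n=1: W (go to 0, an L position)
n=2: W (go to 0, an L position)
n=3: W (go to 0, an L position)
n=4: L (options 2(W), 3(W) are all W)
n=5: W (go to 0, an L position)
n=6: W (go to 4, an L position)
n=7: W (go to 0, an L position)
n=8: L (options 6(W), 7(W) are all W)
n=9: W (go to 8, an L position)
From 9, the L positions reachable in one move are: 8.

Move to 8.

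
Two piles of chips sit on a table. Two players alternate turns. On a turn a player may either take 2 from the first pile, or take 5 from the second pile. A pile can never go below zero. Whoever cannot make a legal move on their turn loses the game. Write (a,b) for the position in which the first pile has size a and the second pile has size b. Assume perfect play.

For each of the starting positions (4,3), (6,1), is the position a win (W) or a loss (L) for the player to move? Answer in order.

Build the W/L table. Terminal = L. A non-terminal position is W if it has a move to some L; otherwise it is L.
No move ever increases a pile, so every position that can arise here has a ≤ 6 and b ≤ 3; it is enough to label the cells with 0 ≤ a ≤ 6 and 0 ≤ b ≤ 3.
Every move lowers a or b (never raises either), so fill the grid row by row in increasing a, and left to right within a row: each cell's successors are then already labelled.
      b=0  b=1  b=2  b=3
a=0:    L    L    L    L
a=1:    L    L    L    L
a=2:    W    W    W    W
a=3:    W    W    W    W
a=4:    L    L    L    L
a=5:    L    L    L    L
a=6:    W    W    W    W
Cells with no legal move (terminal, hence L): (0,0), (0,1), (0,2), (0,3), (1,0), (1,1), (1,2), (1,3).
The remaining L cells, each justified by listing all of its moves:
(4,0): the only move is to (2,0)(W), a W ⇒ L
(4,1): the only move is to (2,1)(W), a W ⇒ L
(4,2): the only move is to (2,2)(W), a W ⇒ L
(4,3): the only move is to (2,3)(W), a W ⇒ L
(5,0): the only move is to (3,0)(W), a W ⇒ L
(5,1): the only move is to (3,1)(W), a W ⇒ L
(5,2): the only move is to (3,2)(W), a W ⇒ L
(5,3): the only move is to (3,3)(W), a W ⇒ L
Every other cell has at least one move into one of the L cells above, so it is W.
(4,3): one of the L cells justified above, so L
(6,1): the move to (4,1) reaches an L cell, so W

(4,3): L, (6,1): W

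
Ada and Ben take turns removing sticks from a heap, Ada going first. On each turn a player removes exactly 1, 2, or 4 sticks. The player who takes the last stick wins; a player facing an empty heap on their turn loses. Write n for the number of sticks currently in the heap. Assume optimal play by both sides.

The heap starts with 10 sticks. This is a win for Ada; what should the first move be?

Remove 1, leaving 9.

Use the standard recursion: the mover loses at a terminal position; elsewhere, the mover wins exactly when some move hands the opponent an L position.
n=0: no move → L
n=1: reaches L-position 0 → W
n=2: reaches L-position 0 → W
n=3: only reaches 2(W), 1(W), all W → L
n=4: reaches L-position 3 → W
n=5: reaches L-position 3 → W
n=6: only reaches 5(W), 4(W), 2(W), all W → L
n=7: reaches L-position 6 → W
n=8: reaches L-position 6 → W
n=9: only reaches 8(W), 7(W), 5(W), all W → L
n=10: reaches L-position 9 → W
From 10, the L positions reachable in one move are: 9, 6. Any move reaching one of these is winning.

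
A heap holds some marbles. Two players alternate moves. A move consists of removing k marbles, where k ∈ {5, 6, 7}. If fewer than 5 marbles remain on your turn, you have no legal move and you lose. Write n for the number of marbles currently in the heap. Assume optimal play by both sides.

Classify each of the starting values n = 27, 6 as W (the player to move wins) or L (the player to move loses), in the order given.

27: L, 6: W

Use the standard recursion: the mover loses at a terminal position; elsewhere, the mover wins exactly when some move hands the opponent an L position.
n=0: no move → L
n=1: no move → L
n=2: no move → L
n=3: no move → L
n=4: no move → L
n=5: reaches L-position 0 → W
n=6: reaches L-position 1 → W
n=7: reaches L-position 2 → W
n=8: reaches L-position 3 → W
n=9: reaches L-position 4 → W
n=10: reaches L-position 4 → W
n=11: reaches L-position 4 → W
n=12: only reaches 7(W), 6(W), 5(W), all W → L
n=13: only reaches 8(W), 7(W), 6(W), all W → L
n=14: only reaches 9(W), 8(W), 7(W), all W → L
n=15: only reaches 10(W), 9(W), 8(W), all W → L
n=16: only reaches 11(W), 10(W), 9(W), all W → L
n=17: reaches L-position 12 → W
n=18: reaches L-position 13 → W
n=19: reaches L-position 14 → W
n=20: reaches L-position 15 → W
n=21: reaches L-position 16 → W
n=22: reaches L-position 16 → W
n=23: reaches L-position 16 → W
n=24: only reaches 19(W), 18(W), 17(W), all W → L
n=25: only reaches 20(W), 19(W), 18(W), all W → L
n=26: only reaches 21(W), 20(W), 19(W), all W → L
n=27: only reaches 22(W), 21(W), 20(W), all W → L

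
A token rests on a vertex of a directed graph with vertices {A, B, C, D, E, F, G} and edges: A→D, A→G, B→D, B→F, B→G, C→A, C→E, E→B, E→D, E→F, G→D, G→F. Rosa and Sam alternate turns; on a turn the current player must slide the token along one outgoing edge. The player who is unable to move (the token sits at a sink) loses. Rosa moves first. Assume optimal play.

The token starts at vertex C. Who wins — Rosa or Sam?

Sam wins.

Work bottom-up. With no move the player to move loses. Otherwise the position is W if at least one move leads to an L position for the opponent, and L if every move leads to a W.
Every edge goes from a vertex to one that appears earlier in the order F, D, G, B, E, A, C, so processing vertices in that order labels each vertex after all of its successors.
F: no outgoing edge → L
D: no outgoing edge → L
G: W (go to D, an L position)
B: W (go to D, an L position)
E: W (go to D, an L position)
A: W (go to D, an L position)
C: L (options A(W), E(W) are all W)
Every move from C reaches a W position, so the mover loses.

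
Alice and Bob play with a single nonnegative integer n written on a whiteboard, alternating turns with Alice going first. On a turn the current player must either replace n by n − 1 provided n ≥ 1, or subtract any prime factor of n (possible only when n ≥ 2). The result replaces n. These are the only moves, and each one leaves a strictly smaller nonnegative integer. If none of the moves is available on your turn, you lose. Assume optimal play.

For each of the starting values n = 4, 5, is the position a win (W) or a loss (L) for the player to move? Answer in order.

Classify positions by backward induction: terminal positions (no move available) are L. From any other position, the mover wins iff some move reaches an L.
n=0: no move → L
n=1: W (go to 0, an L position)
n=2: W (go to 0, an L position)
n=3: W (go to 0, an L position)
n=4: L (options 2(W), 3(W) are all W)
n=5: W (go to 0, an L position)

4: L, 5: W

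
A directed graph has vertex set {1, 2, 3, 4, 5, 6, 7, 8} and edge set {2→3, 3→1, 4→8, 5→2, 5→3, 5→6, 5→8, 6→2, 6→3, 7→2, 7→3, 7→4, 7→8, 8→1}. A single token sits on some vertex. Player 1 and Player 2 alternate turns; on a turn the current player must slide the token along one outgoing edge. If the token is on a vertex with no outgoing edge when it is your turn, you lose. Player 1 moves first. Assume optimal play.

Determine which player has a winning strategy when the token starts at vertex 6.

Build the W/L table. Terminal = L. A non-terminal position is W if it has a move to some L; otherwise it is L.
Every edge goes from a vertex to one that appears earlier in the order 1, 3, 8, 4, 2, 7, 6, 5, so processing vertices in that order labels each vertex after all of its successors.
1: no outgoing edge → L
3: reaches L-position 1 → W
8: reaches L-position 1 → W
4: only reaches 8(W), which is W → L
2: only reaches 3(W), which is W → L
7: reaches L-position 2 → W
6: reaches L-position 2 → W
5: reaches L-position 2 → W
The starting position 6 is W: Player 1 should move to 2, handing over an L position.

Player 1 wins.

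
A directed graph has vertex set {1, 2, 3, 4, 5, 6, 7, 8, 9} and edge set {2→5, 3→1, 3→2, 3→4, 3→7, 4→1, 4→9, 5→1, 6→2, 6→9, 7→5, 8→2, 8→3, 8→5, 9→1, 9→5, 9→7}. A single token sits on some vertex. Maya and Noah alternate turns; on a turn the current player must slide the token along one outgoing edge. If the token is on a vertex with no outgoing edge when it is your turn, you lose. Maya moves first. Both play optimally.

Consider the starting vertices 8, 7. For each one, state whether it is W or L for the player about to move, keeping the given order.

Positions with no move are L. A position that does have a move is losing for the player to move precisely when every available move leads to a winning position for the opponent. Fill in the labels:
Every edge goes from a vertex to one that appears earlier in the order 1, 5, 7, 2, 9, 4, 3, 6, 8, so processing vertices in that order labels each vertex after all of its successors.
1: no outgoing edge → L
5: W (go to 1, an L position)
7: L (sole option 5(W) is W)
2: L (sole option 5(W) is W)
9: W (go to 7, an L position)
4: W (go to 1, an L position)
3: W (go to 2, an L position)
6: W (go to 2, an L position)
8: W (go to 2, an L position)

8: W, 7: L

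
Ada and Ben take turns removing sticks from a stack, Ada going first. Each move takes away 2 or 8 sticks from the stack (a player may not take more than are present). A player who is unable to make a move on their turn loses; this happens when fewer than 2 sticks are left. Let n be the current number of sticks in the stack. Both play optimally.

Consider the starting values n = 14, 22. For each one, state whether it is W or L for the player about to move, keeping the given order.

Compute win/loss labels from the base case upward. A position with no move is L. Any other position is W if it can reach an L in one move, else L.
n=0: no move → L
n=1: no move → L
n=2: reaches L-position 0 → W
n=3: reaches L-position 1 → W
n=4: only reaches 2(W), which is W → L
n=5: only reaches 3(W), which is W → L
n=6: reaches L-position 4 → W
n=7: reaches L-position 5 → W
n=8: reaches L-position 0 → W
n=9: reaches L-position 1 → W
n=10: only reaches 8(W), 2(W), all W → L
n=11: only reaches 9(W), 3(W), all W → L
n=12: reaches L-position 10 → W
n=13: reaches L-position 11 → W
n=14: only reaches 12(W), 6(W), all W → L
n=15: only reaches 13(W), 7(W), all W → L
n=16: reaches L-position 14 → W
n=17: reaches L-position 15 → W
n=18: reaches L-position 10 → W
n=19: reaches L-position 11 → W
n=20: only reaches 18(W), 12(W), all W → L
n=21: only reaches 19(W), 13(W), all W → L
n=22: reaches L-position 20 → W

14: L, 22: W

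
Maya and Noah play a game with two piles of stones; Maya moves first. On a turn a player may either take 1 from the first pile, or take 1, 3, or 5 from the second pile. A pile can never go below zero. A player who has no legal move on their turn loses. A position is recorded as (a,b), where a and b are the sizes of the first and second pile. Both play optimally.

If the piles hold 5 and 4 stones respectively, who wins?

Maya wins.

Classify positions by backward induction: terminal positions (no move available) are L. From any other position, the mover wins iff some move reaches an L.
No move ever increases a pile, so every position that can arise here has a ≤ 5 and b ≤ 4; it is enough to label the cells with 0 ≤ a ≤ 5 and 0 ≤ b ≤ 4.
Every move lowers a or b (never raises either), so fill the grid row by row in increasing a, and left to right within a row: each cell's successors are then already labelled.
      b=0  b=1  b=2  b=3  b=4
a=0:    L    W    L    W    L
a=1:    W    L    W    L    W
a=2:    L    W    L    W    L
a=3:    W    L    W    L    W
a=4:    L    W    L    W    L
a=5:    W    L    W    L    W
Cells with no legal move (terminal, hence L): (0,0).
The remaining L cells, each justified by listing all of its moves:
(0,2): L (sole option (0,1)(W) is W)
(0,4): L (options (0,3)(W), (0,1)(W) are all W)
(1,1): L (options (0,1)(W), (1,0)(W) are all W)
(1,3): L (options (0,3)(W), (1,2)(W), (1,0)(W) are all W)
(2,0): L (sole option (1,0)(W) is W)
(2,2): L (options (1,2)(W), (2,1)(W) are all W)
(2,4): L (options (1,4)(W), (2,3)(W), (2,1)(W) are all W)
(3,1): L (options (2,1)(W), (3,0)(W) are all W)
(3,3): L (options (2,3)(W), (3,2)(W), (3,0)(W) are all W)
(4,0): L (sole option (3,0)(W) is W)
(4,2): L (options (3,2)(W), (4,1)(W) are all W)
(4,4): L (options (3,4)(W), (4,3)(W), (4,1)(W) are all W)
(5,1): L (options (4,1)(W), (5,0)(W) are all W)
(5,3): L (options (4,3)(W), (5,2)(W), (5,0)(W) are all W)
Every other cell has at least one move into one of the L cells above, so it is W.
The starting position (5,4) is W: Maya should move to (4,4), handing over an L position.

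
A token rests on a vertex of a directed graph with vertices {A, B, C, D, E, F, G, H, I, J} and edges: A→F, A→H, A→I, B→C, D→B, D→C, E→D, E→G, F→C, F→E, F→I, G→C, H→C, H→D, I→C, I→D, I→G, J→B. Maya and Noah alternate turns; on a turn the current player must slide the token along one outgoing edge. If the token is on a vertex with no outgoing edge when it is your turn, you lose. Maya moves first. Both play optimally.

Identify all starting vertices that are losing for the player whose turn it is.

Build the W/L table. Terminal = L. A non-terminal position is W if it has a move to some L; otherwise it is L.
Every edge goes from a vertex to one that appears earlier in the order C, B, D, H, G, E, I, F, A, J, so processing vertices in that order labels each vertex after all of its successors.
C: no outgoing edge → L
B: can move to C, which is L ⇒ W
D: can move to C, which is L ⇒ W
H: can move to C, which is L ⇒ W
G: can move to C, which is L ⇒ W
E: moves to G(W), D(W); every one is W ⇒ L
I: can move to C, which is L ⇒ W
F: can move to E, which is L ⇒ W
A: moves to F(W), I(W), H(W); every one is W ⇒ L
J: the only move is to B(W), a W ⇒ L
The losing starting vertices are exactly the entries labelled L in this table (4 of them).

A, C, E, J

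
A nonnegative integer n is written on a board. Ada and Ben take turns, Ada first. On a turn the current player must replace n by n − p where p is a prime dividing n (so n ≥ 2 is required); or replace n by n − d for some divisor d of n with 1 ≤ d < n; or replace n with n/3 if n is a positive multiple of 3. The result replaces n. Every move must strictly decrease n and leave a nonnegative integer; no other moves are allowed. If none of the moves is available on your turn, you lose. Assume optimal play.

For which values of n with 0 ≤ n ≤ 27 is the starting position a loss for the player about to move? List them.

Compute win/loss labels from the base case upward. A position with no move is L. Any other position is W if it can reach an L in one move, else L.
n=0: no move → L
n=1: no move → L
n=2: reaches L-position 0 → W
n=3: reaches L-position 0 → W
n=4: only reaches 2(W), 3(W), all W → L
n=5: reaches L-position 0 → W
n=6: reaches L-position 4 → W
n=7: reaches L-position 0 → W
n=8: reaches L-position 4 → W
n=9: only reaches 3(W), 6(W), 8(W), all W → L
n=10: reaches L-position 9 → W
n=11: reaches L-position 0 → W
n=12: reaches L-position 4 → W
n=13: reaches L-position 0 → W
n=14: only reaches 7(W), 12(W), 13(W), all W → L
n=15: reaches L-position 14 → W
n=16: reaches L-position 14 → W
n=17: reaches L-position 0 → W
n=18: reaches L-position 9 → W
n=19: reaches L-position 0 → W
n=20: only reaches 10(W), 15(W), 16(W), 18(W), 19(W), all W → L
n=21: reaches L-position 14 → W
n=22: reaches L-position 20 → W
n=23: reaches L-position 0 → W
n=24: reaches L-position 20 → W
n=25: reaches L-position 20 → W
n=26: only reaches 13(W), 24(W), 25(W), all W → L
n=27: reaches L-position 9 → W
Reading off the rows marked L gives the requested list; there are 7 such values of n.

0, 1, 4, 9, 14, 20, 26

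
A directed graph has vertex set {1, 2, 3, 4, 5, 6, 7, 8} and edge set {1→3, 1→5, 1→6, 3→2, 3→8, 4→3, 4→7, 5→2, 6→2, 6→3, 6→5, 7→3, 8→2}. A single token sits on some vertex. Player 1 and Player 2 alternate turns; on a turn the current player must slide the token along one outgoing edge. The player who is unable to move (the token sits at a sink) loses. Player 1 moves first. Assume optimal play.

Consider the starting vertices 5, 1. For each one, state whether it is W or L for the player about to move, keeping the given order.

Compute win/loss labels from the base case upward. A position with no move is L. Any other position is W if it can reach an L in one move, else L.
Every edge goes from a vertex to one that appears earlier in the order 2, 8, 3, 5, 6, 1, 7, 4, so processing vertices in that order labels each vertex after all of its successors.
2: no outgoing edge → L
8: W (go to 2, an L position)
3: W (go to 2, an L position)
5: W (go to 2, an L position)
6: W (go to 2, an L position)
1: L (options 6(W), 5(W), 3(W) are all W)
7: L (sole option 3(W) is W)
4: W (go to 7, an L position)

5: W, 1: L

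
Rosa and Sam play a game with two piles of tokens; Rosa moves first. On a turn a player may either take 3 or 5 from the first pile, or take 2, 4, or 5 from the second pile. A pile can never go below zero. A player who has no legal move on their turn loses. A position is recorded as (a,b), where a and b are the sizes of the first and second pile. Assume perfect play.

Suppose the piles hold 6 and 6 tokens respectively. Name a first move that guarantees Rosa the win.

Build the W/L table. Terminal = L. A non-terminal position is W if it has a move to some L; otherwise it is L.
No move ever increases a pile, so every position that can arise here has a ≤ 6 and b ≤ 6; it is enough to label the cells with 0 ≤ a ≤ 6 and 0 ≤ b ≤ 6.
Every move lowers a or b (never raises either), so fill the grid row by row in increasing a, and left to right within a row: each cell's successors are then already labelled.
      b=0  b=1  b=2  b=3  b=4  b=5  b=6
a=0:    L    L    W    W    W    W    W
a=1:    L    L    W    W    W    W    W
a=2:    L    L    W    W    W    W    W
a=3:    W    W    L    L    W    W    W
a=4:    W    W    L    L    W    W    W
a=5:    W    W    L    L    W    W    W
a=6:    W    W    W    W    L    L    W
Cells with no legal move (terminal, hence L): (0,0), (0,1), (1,0), (1,1), (2,0), (2,1).
The remaining L cells, each justified by listing all of its moves:
(3,2): only reaches (0,2)(W), (3,0)(W), all W → L
(3,3): only reaches (0,3)(W), (3,1)(W), all W → L
(4,2): only reaches (1,2)(W), (4,0)(W), all W → L
(4,3): only reaches (1,3)(W), (4,1)(W), all W → L
(5,2): only reaches (2,2)(W), (0,2)(W), (5,0)(W), all W → L
(5,3): only reaches (2,3)(W), (0,3)(W), (5,1)(W), all W → L
(6,4): only reaches (3,4)(W), (1,4)(W), (6,2)(W), (6,0)(W), all W → L
(6,5): only reaches (3,5)(W), (1,5)(W), (6,3)(W), (6,1)(W), (6,0)(W), all W → L
Every other cell has at least one move into one of the L cells above, so it is W.
From (6,6), the L positions reachable in one move are: (6,4).

Move to (6,4).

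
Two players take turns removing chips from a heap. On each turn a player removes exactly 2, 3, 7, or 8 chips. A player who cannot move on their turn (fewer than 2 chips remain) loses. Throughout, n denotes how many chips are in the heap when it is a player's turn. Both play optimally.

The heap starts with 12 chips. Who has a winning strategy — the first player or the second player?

Work bottom-up. With no move the player to move loses. Otherwise the position is W if at least one move leads to an L position for the opponent, and L if every move leads to a W.
n=0: no move → L
n=1: no move → L
n=2: W (go to 0, an L position)
n=3: W (go to 1, an L position)
n=4: W (go to 1, an L position)
n=5: L (options 3(W), 2(W) are all W)
n=6: L (options 4(W), 3(W) are all W)
n=7: W (go to 5, an L position)
n=8: W (go to 6, an L position)
n=9: W (go to 6, an L position)
n=10: L (options 8(W), 7(W), 3(W), 2(W) are all W)
n=11: L (options 9(W), 8(W), 4(W), 3(W) are all W)
n=12: W (go to 10, an L position)
The starting position 12 is W: the player to move should remove 2, leaving 10, handing over an L position.

The first player wins.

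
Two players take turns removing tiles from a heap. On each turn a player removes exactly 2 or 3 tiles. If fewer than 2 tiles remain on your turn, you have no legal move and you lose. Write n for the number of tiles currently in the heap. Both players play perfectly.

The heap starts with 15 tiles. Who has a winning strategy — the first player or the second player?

Compute win/loss labels from the base case upward. A position with no move is L. Any other position is W if it can reach an L in one move, else L.
n=0: no move → L
n=1: no move → L
n=2: →0(L), so W
n=3: →1(L), so W
n=4: →1(L), so W
n=5: →3(W), 2(W) — all W, so L
n=6: →4(W), 3(W) — all W, so L
n=7: →5(L), so W
n=8: →6(L), so W
n=9: →6(L), so W
n=10: →8(W), 7(W) — all W, so L
n=11: →9(W), 8(W) — all W, so L
n=12: →10(L), so W
n=13: →11(L), so W
n=14: →11(L), so W
n=15: →13(W), 12(W) — all W, so L
Every move from 15 reaches a W position, so the mover loses.

The second player wins.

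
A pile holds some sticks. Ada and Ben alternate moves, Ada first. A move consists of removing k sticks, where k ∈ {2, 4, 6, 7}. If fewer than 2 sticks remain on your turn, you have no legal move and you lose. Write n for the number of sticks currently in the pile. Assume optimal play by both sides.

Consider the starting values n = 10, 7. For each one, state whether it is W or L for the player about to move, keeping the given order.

10: L, 7: W

Label each position W (a win for the player to move) or L (a loss). A position with no legal move is L; any other position is W exactly when some move reaches an L, and L when every move reaches a W.
n=0: no move → L
n=1: no move → L
n=2: W (go to 0, an L position)
n=3: W (go to 1, an L position)
n=4: W (go to 0, an L position)
n=5: W (go to 1, an L position)
n=6: W (go to 0, an L position)
n=7: W (go to 1, an L position)
n=8: W (go to 1, an L position)
n=9: L (options 7(W), 5(W), 3(W), 2(W) are all W)
n=10: L (options 8(W), 6(W), 4(W), 3(W) are all W)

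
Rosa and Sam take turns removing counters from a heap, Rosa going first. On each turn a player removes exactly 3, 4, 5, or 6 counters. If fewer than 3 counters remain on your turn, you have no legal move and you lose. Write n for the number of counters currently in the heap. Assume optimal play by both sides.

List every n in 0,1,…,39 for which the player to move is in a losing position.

Positions with no move are L. A position that does have a move is losing for the player to move precisely when every available move leads to a winning position for the opponent. Fill in the labels:
n=0: no move → L
n=1: no move → L
n=2: no move → L
n=3: reaches L-position 0 → W
n=4: reaches L-position 1 → W
n=5: reaches L-position 2 → W
n=6: reaches L-position 2 → W
n=7: reaches L-position 2 → W
n=8: reaches L-position 2 → W
n=9: only reaches 6(W), 5(W), 4(W), 3(W), all W → L
n=10: only reaches 7(W), 6(W), 5(W), 4(W), all W → L
n=11: only reaches 8(W), 7(W), 6(W), 5(W), all W → L
n=12: reaches L-position 9 → W
n=13: reaches L-position 10 → W
n=14: reaches L-position 11 → W
n=15: reaches L-position 11 → W
n=16: reaches L-position 11 → W
n=17: reaches L-position 11 → W
n=18: only reaches 15(W), 14(W), 13(W), 12(W), all W → L
n=19: only reaches 16(W), 15(W), 14(W), 13(W), all W → L
n=20: only reaches 17(W), 16(W), 15(W), 14(W), all W → L
n=21: reaches L-position 18 → W
n=22: reaches L-position 19 → W
n=23: reaches L-position 20 → W
n=24: reaches L-position 20 → W
n=25: reaches L-position 20 → W
n=26: reaches L-position 20 → W
n=27: only reaches 24(W), 23(W), 22(W), 21(W), all W → L
n=28: only reaches 25(W), 24(W), 23(W), 22(W), all W → L
n=29: only reaches 26(W), 25(W), 24(W), 23(W), all W → L
n=30: reaches L-position 27 → W
n=31: reaches L-position 28 → W
n=32: reaches L-position 29 → W
n=33: reaches L-position 29 → W
n=34: reaches L-position 29 → W
n=35: reaches L-position 29 → W
n=36: only reaches 33(W), 32(W), 31(W), 30(W), all W → L
n=37: only reaches 34(W), 33(W), 32(W), 31(W), all W → L
n=38: only reaches 35(W), 34(W), 33(W), 32(W), all W → L
n=39: reaches L-position 36 → W
Reading off the rows marked L gives the requested list; there are 15 such values of n.

0, 1, 2, 9, 10, 11, 18, 19, 20, 27, 28, 29, 36, 37, 38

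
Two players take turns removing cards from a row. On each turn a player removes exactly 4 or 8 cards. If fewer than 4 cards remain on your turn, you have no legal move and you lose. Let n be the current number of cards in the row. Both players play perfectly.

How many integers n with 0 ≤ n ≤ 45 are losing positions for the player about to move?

16

Compute win/loss labels from the base case upward. A position with no move is L. Any other position is W if it can reach an L in one move, else L.
n=0: no move → L
n=1: no move → L
n=2: no move → L
n=3: no move → L
n=4: →0(L), so W
n=5: →1(L), so W
n=6: →2(L), so W
n=7: →3(L), so W
n=8: →0(L), so W
n=9: →1(L), so W
n=10: →2(L), so W
n=11: →3(L), so W
n=12: →8(W), 4(W) — all W, so L
n=13: →9(W), 5(W) — all W, so L
n=14: →10(W), 6(W) — all W, so L
n=15: →11(W), 7(W) — all W, so L
n=16: →12(L), so W
n=17: →13(L), so W
n=18: →14(L), so W
n=19: →15(L), so W
n=20: →12(L), so W
n=21: →13(L), so W
n=22: →14(L), so W
n=23: →15(L), so W
n=24: →20(W), 16(W) — all W, so L
n=25: →21(W), 17(W) — all W, so L
n=26: →22(W), 18(W) — all W, so L
n=27: →23(W), 19(W) — all W, so L
n=28: →24(L), so W
n=29: →25(L), so W
n=30: →26(L), so W
n=31: →27(L), so W
n=32: →24(L), so W
n=33: →25(L), so W
n=34: →26(L), so W
n=35: →27(L), so W
n=36: →32(W), 28(W) — all W, so L
n=37: →33(W), 29(W) — all W, so L
n=38: →34(W), 30(W) — all W, so L
n=39: →35(W), 31(W) — all W, so L
n=40: →36(L), so W
n=41: →37(L), so W
n=42: →38(L), so W
n=43: →39(L), so W
n=44: →36(L), so W
n=45: →37(L), so W
L entries with 0 ≤ n ≤ 45: n = 0, 1, 2, 3, 12, 13, 14, 15, 24, 25, 26, 27, 36, 37, 38, 39; that makes 16.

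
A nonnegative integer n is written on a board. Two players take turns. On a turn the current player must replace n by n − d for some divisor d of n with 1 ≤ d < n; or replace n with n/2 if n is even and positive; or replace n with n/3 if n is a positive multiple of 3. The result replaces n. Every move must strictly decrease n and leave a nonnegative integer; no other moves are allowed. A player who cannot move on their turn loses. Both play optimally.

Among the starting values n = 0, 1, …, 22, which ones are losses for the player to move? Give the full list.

0, 1, 4, 7, 9, 11, 13, 15, 17, 19

Positions with no move are L. A position that does have a move is losing for the player to move precisely when every available move leads to a winning position for the opponent. Fill in the labels:
n=0: no move → L
n=1: no move → L
n=2: W (go to 1, an L position)
n=3: W (go to 1, an L position)
n=4: L (options 2(W), 3(W) are all W)
n=5: W (go to 4, an L position)
n=6: W (go to 4, an L position)
n=7: L (sole option 6(W) is W)
n=8: W (go to 4, an L position)
n=9: L (options 3(W), 6(W), 8(W) are all W)
n=10: W (go to 9, an L position)
n=11: L (sole option 10(W) is W)
n=12: W (go to 4, an L position)
n=13: L (sole option 12(W) is W)
n=14: W (go to 7, an L position)
n=15: L (options 5(W), 10(W), 12(W), 14(W) are all W)
n=16: W (go to 15, an L position)
n=17: L (sole option 16(W) is W)
n=18: W (go to 9, an L position)
n=19: L (sole option 18(W) is W)
n=20: W (go to 15, an L position)
n=21: W (go to 7, an L position)
n=22: W (go to 11, an L position)
The losing starting values of n are exactly the entries labelled L in this table (10 of them).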